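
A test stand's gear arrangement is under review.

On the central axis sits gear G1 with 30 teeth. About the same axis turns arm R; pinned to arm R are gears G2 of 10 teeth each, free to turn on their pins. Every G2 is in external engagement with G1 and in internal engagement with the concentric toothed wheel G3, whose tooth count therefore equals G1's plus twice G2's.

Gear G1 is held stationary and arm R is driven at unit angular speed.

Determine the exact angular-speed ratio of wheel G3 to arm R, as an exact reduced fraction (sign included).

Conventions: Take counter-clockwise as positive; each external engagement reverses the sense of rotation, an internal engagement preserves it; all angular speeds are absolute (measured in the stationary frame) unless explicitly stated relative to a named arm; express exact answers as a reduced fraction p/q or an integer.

planetary set (30T centre, 10T on arm, 50T internal) — Willis relation
ring teeth: 30 + 2·10 = 50
30(ω_sun−ω_arm) = −50(ω_ring−ω_arm),  ω_sun = 0, ω_arm = 1
ω_ring = 1 − (30/50)(0−1) = 8/5
ω_out/ω_in = 8/5

8/5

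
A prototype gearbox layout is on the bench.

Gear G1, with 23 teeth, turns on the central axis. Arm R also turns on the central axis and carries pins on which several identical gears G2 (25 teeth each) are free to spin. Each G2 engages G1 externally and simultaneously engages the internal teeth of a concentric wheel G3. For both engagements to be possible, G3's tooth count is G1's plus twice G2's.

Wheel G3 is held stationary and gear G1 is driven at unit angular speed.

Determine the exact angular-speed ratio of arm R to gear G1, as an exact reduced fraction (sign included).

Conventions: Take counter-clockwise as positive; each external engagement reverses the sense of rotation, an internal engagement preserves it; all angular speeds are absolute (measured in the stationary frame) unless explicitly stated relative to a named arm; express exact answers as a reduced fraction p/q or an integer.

recognized (axles ride arm R): planetary set, 23/25/73 teeth
ring teeth: 23 + 2·25 = 73
23(ω_sun−ω_arm) = −73(ω_ring−ω_arm),  ω_ring = 0, ω_sun = 1
23(1−ω_arm) = −73(0−ω_arm)  ⇒  96·ω_arm = 23  ⇒  ω_arm = 23/96
ω_out/ω_in = 23/96

23/96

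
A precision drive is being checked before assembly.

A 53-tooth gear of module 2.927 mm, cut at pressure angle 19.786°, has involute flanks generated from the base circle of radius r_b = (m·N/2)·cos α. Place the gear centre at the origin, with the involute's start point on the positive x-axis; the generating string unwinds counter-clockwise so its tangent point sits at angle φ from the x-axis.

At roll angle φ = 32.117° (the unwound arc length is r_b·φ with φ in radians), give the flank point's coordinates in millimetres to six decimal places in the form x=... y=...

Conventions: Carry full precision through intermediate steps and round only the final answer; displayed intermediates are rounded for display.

x=83.567800 y=4.151922

topology: single-mesh involute geometry — m = 2.927, N = 53
pitch radius r_p = m·N/2 = 2.927·53/2 = 77.565500
base radius r_b = r_p·cos α = 77.565500·cos 19.786° = 72.986305
roll angle φ = 32.117° = 0.56054740 rad
x = r_b·(cos φ + φ·sin φ) = 83.567800
y = r_b·(sin φ − φ·cos φ) = 4.151922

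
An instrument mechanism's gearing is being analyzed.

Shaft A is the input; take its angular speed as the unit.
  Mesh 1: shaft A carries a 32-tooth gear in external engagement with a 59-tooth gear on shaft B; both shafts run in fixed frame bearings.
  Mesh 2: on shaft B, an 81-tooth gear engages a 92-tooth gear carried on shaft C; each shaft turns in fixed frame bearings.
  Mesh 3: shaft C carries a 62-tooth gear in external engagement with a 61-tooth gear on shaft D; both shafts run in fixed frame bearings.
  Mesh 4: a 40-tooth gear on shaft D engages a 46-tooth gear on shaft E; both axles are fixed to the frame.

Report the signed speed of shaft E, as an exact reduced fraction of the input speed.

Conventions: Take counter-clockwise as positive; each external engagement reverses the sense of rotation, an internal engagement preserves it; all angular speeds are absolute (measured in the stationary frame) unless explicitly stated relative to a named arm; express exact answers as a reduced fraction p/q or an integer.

803520/1903871

4-mesh fixed-axis compound train (all bearings frame-fixed)
mesh 1 [32T→59T]: |ω|/ω_in = 1×32/59 = 32/59, sense flips to −
mesh 2 [81T→92T]: |ω|/ω_in = (32/59)×81/92 = 648/1357, sense flips to +
mesh 3 [62T→61T]: |ω|/ω_in = (648/1357)×62/61 = 40176/82777, sense flips to −
mesh 4 [40T→46T]: |ω|/ω_in = (40176/82777)×40/46 = 803520/1903871, sense flips to +
signed output speed (× input speed) = 803520/1903871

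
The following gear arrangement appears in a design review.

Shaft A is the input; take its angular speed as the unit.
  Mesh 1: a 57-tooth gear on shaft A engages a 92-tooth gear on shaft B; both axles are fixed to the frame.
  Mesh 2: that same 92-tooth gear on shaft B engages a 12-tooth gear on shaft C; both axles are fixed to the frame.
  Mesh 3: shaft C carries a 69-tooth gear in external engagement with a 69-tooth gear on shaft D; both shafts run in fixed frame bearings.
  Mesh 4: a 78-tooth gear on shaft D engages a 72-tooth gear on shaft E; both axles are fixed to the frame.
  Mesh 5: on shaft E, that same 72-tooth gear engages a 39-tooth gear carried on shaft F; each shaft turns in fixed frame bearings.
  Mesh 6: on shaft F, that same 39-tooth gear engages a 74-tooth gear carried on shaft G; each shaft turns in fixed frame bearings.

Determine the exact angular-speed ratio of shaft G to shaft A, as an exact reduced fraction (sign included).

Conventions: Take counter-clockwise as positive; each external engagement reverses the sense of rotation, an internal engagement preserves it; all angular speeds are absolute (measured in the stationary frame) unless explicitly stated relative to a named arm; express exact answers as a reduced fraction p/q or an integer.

class = fixed-axis compound train [6 meshes; 6 ratios multiply, 6 sense flips]
mesh 1 [57T→92T]: running ratio 57/92, sense −
mesh 2 [92T→12T]: running ratio 19/4, sense +
mesh 3 [69T→69T]: running ratio 19/4, sense −
mesh 4 [78T→72T]: running ratio 247/48, sense +
mesh 5 [72T→39T]: running ratio 19/2, sense −
mesh 6 [39T→74T]: running ratio 741/148, sense +
ω_out/ω_in = 741/148

741/148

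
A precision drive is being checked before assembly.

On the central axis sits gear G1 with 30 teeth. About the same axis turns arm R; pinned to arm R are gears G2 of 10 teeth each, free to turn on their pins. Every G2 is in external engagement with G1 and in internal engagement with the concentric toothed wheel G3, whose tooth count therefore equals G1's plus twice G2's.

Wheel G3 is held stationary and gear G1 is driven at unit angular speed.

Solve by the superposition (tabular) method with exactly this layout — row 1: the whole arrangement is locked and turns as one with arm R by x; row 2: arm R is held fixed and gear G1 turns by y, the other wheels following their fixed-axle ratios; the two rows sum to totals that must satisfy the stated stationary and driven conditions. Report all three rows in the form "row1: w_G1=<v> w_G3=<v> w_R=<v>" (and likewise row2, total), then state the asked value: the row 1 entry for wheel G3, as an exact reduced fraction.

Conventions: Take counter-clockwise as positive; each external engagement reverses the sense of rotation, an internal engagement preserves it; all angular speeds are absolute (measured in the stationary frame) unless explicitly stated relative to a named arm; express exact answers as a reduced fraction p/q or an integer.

row1: w_G1=3/8 w_G3=3/8 w_R=3/8
row2: w_G1=5/8 w_G3=-3/8 w_R=0
total: w_G1=1 w_G3=0 w_R=3/8
asked value: 3/8

recognized (axles ride arm R): planetary set, 30/10/50 teeth
superposition row 1 [locked train]: every member turns x
row 2: sun turns y, ring = −(30/50)·y, arm 0
boundary: total ω_ring = x − (30/50)·y = 0 and total ω_sun = x + y = 1  ⇒  y = 5/8, x = 3/8
row 2 ring = −(30/50)·5/8 = -3/8
totals (row 1 + row 2): sun 3/8 + 5/8 = 1, ring 3/8 + (-3/8) = 0, arm 3/8 + 0 = 3/8
asked cell (row1, ring) = 3/8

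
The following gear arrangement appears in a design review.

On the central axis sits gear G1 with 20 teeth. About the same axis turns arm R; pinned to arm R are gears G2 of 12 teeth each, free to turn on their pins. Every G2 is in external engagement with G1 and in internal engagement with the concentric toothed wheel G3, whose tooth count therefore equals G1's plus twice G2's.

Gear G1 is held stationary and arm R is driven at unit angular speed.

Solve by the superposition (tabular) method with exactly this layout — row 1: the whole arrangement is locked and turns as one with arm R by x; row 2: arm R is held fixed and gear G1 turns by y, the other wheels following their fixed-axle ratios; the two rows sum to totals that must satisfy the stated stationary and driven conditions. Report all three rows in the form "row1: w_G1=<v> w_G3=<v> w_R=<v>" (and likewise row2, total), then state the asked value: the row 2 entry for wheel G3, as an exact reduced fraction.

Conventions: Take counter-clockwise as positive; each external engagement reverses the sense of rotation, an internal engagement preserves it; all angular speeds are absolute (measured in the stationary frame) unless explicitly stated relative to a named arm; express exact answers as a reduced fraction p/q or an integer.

row1: w_G1=1 w_G3=1 w_R=1
row2: w_G1=-1 w_G3=5/11 w_R=0
total: w_G1=0 w_G3=16/11 w_R=1
asked value: 5/11

topology: planetary set — G1 20T / G2 12T / G3 44T, arm = carrier (Willis)
superposition row 1 [locked train]: every member turns x
row 2 (arm held, sun turns y): ω_ring = −(20/44)·y, ω_arm = 0
boundary: total ω_sun = x + y = 0 and total ω_arm = x = 1  ⇒  y = -1, x = 1
row 2 ring = −(20/44)·(-1) = 5/11
totals (row 1 + row 2): sun 1 + (-1) = 0, ring 1 + 5/11 = 16/11, arm 1 + 0 = 1
asked cell (row2, ring) = 5/11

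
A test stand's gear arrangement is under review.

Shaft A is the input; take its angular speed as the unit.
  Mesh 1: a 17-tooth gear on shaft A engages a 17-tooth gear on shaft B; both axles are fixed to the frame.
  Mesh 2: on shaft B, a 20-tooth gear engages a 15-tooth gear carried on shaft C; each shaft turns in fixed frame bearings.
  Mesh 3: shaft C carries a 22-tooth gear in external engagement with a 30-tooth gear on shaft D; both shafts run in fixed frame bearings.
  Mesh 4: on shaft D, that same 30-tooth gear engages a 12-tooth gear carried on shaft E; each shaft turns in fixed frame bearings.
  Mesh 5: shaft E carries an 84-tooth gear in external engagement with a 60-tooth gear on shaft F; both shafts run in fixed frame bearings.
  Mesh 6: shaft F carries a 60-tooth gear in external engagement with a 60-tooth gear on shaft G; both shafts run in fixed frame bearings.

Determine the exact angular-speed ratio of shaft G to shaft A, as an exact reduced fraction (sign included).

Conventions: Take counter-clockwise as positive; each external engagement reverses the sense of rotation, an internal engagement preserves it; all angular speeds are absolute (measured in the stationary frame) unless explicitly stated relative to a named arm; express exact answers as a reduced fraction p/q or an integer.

154/45

class = fixed-axis compound train [6 meshes; 6 ratios multiply, 6 sense flips]
mesh 1 [17T→17T]: running ratio 1, sense −
mesh 2 [20T→15T]: running ratio 4/3, sense +
mesh 3 [22T→30T]: running ratio 44/45, sense −
mesh 4 [30T→12T]: running ratio 22/9, sense +
mesh 5 [84T→60T]: running ratio 154/45, sense −
mesh 6 [60T→60T]: running ratio 154/45, sense +
ω_out/ω_in = 154/45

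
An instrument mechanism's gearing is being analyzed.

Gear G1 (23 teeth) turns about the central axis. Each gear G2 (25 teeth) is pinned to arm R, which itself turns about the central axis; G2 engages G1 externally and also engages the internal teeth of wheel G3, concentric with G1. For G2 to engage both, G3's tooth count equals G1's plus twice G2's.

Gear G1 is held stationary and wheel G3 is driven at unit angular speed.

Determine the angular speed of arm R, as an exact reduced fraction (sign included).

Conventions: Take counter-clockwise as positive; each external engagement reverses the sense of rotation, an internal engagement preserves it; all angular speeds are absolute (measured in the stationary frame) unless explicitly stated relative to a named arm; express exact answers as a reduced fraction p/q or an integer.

73/96

topology: planetary set — G1 23T / G2 25T / G3 73T, arm = carrier (Willis)
ring teeth: 23 + 2·25 = 73
23(ω_sun−ω_arm) = −73(ω_ring−ω_arm),  ω_sun = 0, ω_ring = 1
23(0−ω_arm) = −73(1−ω_arm)  ⇒  96·ω_arm = 73  ⇒  ω_arm = 73/96
exact speed ratio = 73/96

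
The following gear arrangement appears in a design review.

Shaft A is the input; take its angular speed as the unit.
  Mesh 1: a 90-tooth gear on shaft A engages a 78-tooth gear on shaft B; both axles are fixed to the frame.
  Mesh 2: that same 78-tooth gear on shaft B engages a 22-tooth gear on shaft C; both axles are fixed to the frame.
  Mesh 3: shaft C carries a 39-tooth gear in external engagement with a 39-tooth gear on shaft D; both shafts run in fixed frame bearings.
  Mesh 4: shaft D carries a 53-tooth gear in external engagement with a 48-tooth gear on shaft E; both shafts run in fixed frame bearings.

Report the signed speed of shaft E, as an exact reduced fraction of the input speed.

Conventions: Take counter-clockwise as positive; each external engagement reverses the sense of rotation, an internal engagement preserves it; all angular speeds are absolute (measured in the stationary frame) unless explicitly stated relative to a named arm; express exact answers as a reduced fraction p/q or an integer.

4-mesh fixed-axis compound train (all bearings frame-fixed)
mesh 1 [90T→78T]: |ω|/ω_in = 1×90/78 = 15/13, sense flips to −
mesh 2 [78T→22T]: |ω|/ω_in = (15/13)×78/22 = 45/11, sense flips to +
mesh 3 [39T→39T]: |ω|/ω_in = (45/11)×39/39 = 45/11, sense flips to −
mesh 4 [53T→48T]: |ω|/ω_in = (45/11)×53/48 = 795/176, sense flips to +
signed output speed (× input speed) = 795/176

795/176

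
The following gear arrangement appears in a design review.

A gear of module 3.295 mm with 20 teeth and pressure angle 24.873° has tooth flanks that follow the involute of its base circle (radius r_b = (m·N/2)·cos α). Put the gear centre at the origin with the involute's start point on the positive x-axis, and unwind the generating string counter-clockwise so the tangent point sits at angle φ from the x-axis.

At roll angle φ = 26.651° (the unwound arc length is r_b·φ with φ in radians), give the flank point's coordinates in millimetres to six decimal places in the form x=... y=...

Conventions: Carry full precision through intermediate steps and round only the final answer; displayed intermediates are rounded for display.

x=32.954730 y=0.981306

single-mesh involute tooth geometry (20T wheel at module 3.295)
pitch radius r_p = m·N/2 = 3.295·20/2 = 32.950000
base radius r_b = r_p·cos α = 32.950000·cos 24.873° = 29.893635
roll angle φ = 26.651° = 0.46514770 rad
x = r_b·(cos φ + φ·sin φ) = 32.954730
y = r_b·(sin φ − φ·cos φ) = 0.981306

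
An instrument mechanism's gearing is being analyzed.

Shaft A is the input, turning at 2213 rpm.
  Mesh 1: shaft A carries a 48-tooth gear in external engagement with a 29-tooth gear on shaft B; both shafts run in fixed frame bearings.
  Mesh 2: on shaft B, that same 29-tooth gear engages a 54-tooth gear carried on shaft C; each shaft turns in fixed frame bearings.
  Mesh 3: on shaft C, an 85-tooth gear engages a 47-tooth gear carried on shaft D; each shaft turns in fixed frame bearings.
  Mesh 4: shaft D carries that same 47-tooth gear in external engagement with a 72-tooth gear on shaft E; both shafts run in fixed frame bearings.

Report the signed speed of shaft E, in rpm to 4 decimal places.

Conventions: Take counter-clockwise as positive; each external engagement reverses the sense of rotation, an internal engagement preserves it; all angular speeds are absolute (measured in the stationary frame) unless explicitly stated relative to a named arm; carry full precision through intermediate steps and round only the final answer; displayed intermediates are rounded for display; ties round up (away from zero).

+2322.2840 rpm

4-mesh fixed-axis compound train (all bearings frame-fixed)
mesh 1 [48T→29T]: ω = 2213.0000×48/29 = 3662.8966 rpm, sense flips to −
mesh 2 [29T→54T]: ω = 3662.8966×29/54 = 1967.1111 rpm, sense flips to +
mesh 3 [85T→47T]: ω = 1967.1111×85/47 = 3557.5414 rpm, sense flips to −
mesh 4 [47T→72T]: ω = 3557.5414×47/72 = 2322.2840 rpm, sense flips to +
signed output speed = +2322.2840 rpm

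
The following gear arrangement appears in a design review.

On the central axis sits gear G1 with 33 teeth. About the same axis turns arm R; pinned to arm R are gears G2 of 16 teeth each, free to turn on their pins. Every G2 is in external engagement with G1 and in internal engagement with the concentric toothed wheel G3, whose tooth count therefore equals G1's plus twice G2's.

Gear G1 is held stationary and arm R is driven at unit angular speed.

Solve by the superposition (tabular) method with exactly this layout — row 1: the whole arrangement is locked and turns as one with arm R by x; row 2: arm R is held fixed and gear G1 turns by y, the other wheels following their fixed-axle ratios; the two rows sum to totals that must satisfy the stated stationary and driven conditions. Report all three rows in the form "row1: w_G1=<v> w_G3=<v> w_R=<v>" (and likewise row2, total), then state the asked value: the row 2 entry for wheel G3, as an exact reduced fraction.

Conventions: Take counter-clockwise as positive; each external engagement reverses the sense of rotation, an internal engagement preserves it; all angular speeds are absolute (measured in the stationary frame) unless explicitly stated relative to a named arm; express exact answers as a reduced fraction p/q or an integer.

row1: w_G1=1 w_G3=1 w_R=1
row2: w_G1=-1 w_G3=33/65 w_R=0
total: w_G1=0 w_G3=98/65 w_R=1
asked value: 33/65

planetary set (33T centre, 16T on arm, 65T internal) — Willis relation
row 1: whole set turns with the arm by x
superposition row 2 [arm held]: sun y, ring −(33/65)·y, arm 0
boundary: total ω_sun = x + y = 0 and total ω_arm = x = 1  ⇒  y = -1, x = 1
row 2 ring = −(33/65)·(-1) = 33/65
totals (row 1 + row 2): sun 1 + (-1) = 0, ring 1 + 33/65 = 98/65, arm 1 + 0 = 1
asked cell (row2, ring) = 33/65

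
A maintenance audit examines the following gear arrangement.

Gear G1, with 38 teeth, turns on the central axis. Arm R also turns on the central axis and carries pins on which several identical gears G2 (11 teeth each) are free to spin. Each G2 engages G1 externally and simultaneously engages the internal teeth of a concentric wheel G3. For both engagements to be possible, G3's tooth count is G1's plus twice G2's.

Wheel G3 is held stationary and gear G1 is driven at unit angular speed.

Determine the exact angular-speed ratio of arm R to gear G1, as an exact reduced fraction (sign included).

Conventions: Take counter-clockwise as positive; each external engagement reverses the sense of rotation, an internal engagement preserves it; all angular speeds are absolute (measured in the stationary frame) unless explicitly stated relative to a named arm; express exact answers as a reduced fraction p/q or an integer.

planetary set (38T centre, 11T on arm, 60T internal) — Willis relation
ring teeth: 38 + 2·11 = 60
38(ω_sun−ω_arm) = −60(ω_ring−ω_arm),  ω_ring = 0, ω_sun = 1
38(1−ω_arm) = −60(0−ω_arm)  ⇒  98·ω_arm = 38  ⇒  ω_arm = 19/49
ω_out/ω_in = 19/49

19/49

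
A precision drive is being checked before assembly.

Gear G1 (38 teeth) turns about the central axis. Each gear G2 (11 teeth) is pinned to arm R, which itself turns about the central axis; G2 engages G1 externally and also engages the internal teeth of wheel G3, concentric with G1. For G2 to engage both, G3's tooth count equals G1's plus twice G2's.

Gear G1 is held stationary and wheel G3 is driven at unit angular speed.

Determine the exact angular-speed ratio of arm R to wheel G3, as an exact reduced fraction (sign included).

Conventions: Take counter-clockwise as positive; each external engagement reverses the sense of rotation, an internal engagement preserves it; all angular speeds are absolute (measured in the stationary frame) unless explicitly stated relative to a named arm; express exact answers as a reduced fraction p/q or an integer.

30/49

topology: planetary set — G1 38T / G2 11T / G3 60T, arm = carrier (Willis)
ring teeth: 38 + 2·11 = 60
38(ω_sun−ω_arm) = −60(ω_ring−ω_arm),  ω_sun = 0, ω_ring = 1
38(0−ω_arm) = −60(1−ω_arm)  ⇒  98·ω_arm = 60  ⇒  ω_arm = 30/49
ω_out/ω_in = 30/49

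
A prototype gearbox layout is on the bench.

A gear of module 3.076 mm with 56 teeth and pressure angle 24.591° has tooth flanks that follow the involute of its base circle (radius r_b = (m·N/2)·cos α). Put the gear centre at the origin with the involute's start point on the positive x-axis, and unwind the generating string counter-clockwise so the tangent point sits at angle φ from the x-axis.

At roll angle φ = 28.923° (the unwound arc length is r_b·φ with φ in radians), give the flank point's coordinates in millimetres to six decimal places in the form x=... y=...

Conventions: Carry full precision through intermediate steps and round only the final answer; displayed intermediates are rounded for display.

single-mesh involute tooth geometry (56T wheel at module 3.076)
pitch radius r_p = m·N/2 = 3.076·56/2 = 86.128000
base radius r_b = r_p·cos α = 86.128000·cos 24.591° = 78.316318
roll angle φ = 28.923° = 0.50480158 rad
x = r_b·(cos φ + φ·sin φ) = 87.668035
y = r_b·(sin φ − φ·cos φ) = 3.273299

x=87.668035 y=3.273299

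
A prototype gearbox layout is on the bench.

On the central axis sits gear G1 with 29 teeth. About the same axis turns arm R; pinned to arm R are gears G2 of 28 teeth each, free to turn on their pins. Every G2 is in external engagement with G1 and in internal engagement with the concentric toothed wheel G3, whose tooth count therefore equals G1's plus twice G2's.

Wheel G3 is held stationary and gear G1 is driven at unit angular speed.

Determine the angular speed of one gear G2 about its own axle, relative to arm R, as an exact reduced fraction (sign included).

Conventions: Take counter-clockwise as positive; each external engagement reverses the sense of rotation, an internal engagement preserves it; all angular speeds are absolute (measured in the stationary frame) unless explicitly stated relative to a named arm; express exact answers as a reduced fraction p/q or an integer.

topology: planetary set — G1 29T / G2 28T / G3 85T, arm = carrier (Willis)
ring teeth: 29 + 2·28 = 85
29(ω_sun−ω_arm) = −85(ω_ring−ω_arm),  ω_ring = 0, ω_sun = 1
29(1−ω_arm) = −85(0−ω_arm)  ⇒  114·ω_arm = 29  ⇒  ω_arm = 29/114
sun–planet mesh: 29·(1−29/114) = −28·(ω_p−ω_arm)  ⇒  ω_p−ω_arm = -2465/3192
exact speed ratio = -2465/3192

-2465/3192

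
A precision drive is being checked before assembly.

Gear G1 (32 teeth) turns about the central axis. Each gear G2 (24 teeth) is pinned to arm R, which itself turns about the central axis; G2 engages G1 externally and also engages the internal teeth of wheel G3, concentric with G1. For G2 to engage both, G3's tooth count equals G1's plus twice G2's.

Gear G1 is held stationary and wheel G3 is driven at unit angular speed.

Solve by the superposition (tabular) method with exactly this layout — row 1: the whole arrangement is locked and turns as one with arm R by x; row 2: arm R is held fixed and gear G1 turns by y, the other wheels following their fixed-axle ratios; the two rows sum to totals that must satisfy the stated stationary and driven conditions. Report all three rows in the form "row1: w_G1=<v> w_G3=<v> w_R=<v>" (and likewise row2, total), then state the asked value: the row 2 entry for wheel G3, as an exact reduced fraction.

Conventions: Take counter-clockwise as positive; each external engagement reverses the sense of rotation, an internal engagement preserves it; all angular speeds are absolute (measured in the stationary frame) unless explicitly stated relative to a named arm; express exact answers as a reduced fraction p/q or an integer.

row1: w_G1=5/7 w_G3=5/7 w_R=5/7
row2: w_G1=-5/7 w_G3=2/7 w_R=0
total: w_G1=0 w_G3=1 w_R=5/7
asked value: 2/7

recognized (axles ride arm R): planetary set, 32/24/80 teeth
row 1: whole set turns with the arm by x
row 2 — arm fixed, fixed-axis ratios: sun y, ring −(32/80)·y, arm 0
boundary: total ω_sun = x + y = 0 and total ω_ring = x − (32/80)·y = 1  ⇒  y = -5/7, x = 5/7
row 2 ring = −(32/80)·(-5/7) = 2/7
totals (row 1 + row 2): sun 5/7 + (-5/7) = 0, ring 5/7 + 2/7 = 1, arm 5/7 + 0 = 5/7
asked cell (row2, ring) = 2/7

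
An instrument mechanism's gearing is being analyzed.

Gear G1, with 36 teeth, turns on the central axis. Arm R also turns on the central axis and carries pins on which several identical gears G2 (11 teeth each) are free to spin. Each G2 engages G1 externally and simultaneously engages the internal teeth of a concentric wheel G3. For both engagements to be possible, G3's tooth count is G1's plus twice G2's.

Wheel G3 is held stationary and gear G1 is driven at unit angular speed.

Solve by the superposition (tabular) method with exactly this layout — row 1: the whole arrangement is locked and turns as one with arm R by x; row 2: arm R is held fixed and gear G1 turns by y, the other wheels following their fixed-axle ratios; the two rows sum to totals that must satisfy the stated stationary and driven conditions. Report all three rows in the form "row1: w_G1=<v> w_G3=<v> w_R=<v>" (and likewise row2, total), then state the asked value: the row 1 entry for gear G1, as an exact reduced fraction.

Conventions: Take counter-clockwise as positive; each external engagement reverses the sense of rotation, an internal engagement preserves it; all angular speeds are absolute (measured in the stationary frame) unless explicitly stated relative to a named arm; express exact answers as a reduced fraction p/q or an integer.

class = planetary set [G3 = 36+2·11 = 58; Willis about the carrier]
row 1: whole set turns with the arm by x
row 2 (arm held, sun turns y): ω_ring = −(36/58)·y, ω_arm = 0
boundary: total ω_ring = x − (36/58)·y = 0 and total ω_sun = x + y = 1  ⇒  y = 29/47, x = 18/47
row 2 ring = −(36/58)·29/47 = -18/47
totals (row 1 + row 2): sun 18/47 + 29/47 = 1, ring 18/47 + (-18/47) = 0, arm 18/47 + 0 = 18/47
asked cell (row1, sun) = 18/47

row1: w_G1=18/47 w_G3=18/47 w_R=18/47
row2: w_G1=29/47 w_G3=-18/47 w_R=0
total: w_G1=1 w_G3=0 w_R=18/47
asked value: 18/47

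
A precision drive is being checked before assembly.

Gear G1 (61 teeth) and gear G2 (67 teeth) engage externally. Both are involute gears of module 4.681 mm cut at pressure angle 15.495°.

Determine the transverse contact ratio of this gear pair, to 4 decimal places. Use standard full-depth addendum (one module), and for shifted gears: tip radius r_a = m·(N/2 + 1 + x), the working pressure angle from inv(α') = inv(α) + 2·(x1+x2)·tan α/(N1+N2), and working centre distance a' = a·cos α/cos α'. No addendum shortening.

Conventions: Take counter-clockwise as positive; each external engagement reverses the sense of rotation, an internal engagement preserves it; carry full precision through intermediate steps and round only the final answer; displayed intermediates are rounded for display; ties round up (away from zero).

2.1149

single-mesh involute tooth geometry (61T engaging 67T at module 4.681)
base radii: r_b1 = 137.581331, r_b2 = 151.113921
tip radii: r_a1 = 147.451500, r_a2 = 161.494500
no profile shift: α' = α, a' = a
action lengths: √(r_a1²−r_b1²) = 53.040761, √(r_a2²−r_b2²) = 56.965398
base pitch p_b = π·m·cos α = 14.171295
CR = (53.040761 + 56.965398 − 299.584000·sin 15.49500°)/14.171295 = 2.114910
contact ratio ≈ 2.1149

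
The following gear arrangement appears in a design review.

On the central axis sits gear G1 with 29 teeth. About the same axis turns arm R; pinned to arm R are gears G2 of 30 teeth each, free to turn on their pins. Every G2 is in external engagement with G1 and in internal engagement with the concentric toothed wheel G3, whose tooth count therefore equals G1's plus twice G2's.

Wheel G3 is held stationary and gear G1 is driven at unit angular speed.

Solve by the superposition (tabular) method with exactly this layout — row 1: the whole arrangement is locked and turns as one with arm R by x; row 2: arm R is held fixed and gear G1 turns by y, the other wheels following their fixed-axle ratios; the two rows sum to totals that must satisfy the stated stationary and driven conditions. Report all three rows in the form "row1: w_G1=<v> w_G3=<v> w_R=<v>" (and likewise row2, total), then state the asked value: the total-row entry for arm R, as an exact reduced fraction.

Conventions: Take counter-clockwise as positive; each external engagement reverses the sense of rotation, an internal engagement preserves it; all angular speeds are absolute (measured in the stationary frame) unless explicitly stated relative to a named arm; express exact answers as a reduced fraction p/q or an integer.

recognized (axles ride arm R): planetary set, 29/30/89 teeth
row 1 — lock + rotate with arm: ω_sun = ω_ring = ω_arm = x
superposition row 2 [arm held]: sun y, ring −(29/89)·y, arm 0
boundary: total ω_ring = x − (29/89)·y = 0 and total ω_sun = x + y = 1  ⇒  y = 89/118, x = 29/118
row 2 ring = −(29/89)·89/118 = -29/118
totals (row 1 + row 2): sun 29/118 + 89/118 = 1, ring 29/118 + (-29/118) = 0, arm 29/118 + 0 = 29/118
asked cell (total, arm) = 29/118

row1: w_G1=29/118 w_G3=29/118 w_R=29/118
row2: w_G1=89/118 w_G3=-29/118 w_R=0
total: w_G1=1 w_G3=0 w_R=29/118
asked value: 29/118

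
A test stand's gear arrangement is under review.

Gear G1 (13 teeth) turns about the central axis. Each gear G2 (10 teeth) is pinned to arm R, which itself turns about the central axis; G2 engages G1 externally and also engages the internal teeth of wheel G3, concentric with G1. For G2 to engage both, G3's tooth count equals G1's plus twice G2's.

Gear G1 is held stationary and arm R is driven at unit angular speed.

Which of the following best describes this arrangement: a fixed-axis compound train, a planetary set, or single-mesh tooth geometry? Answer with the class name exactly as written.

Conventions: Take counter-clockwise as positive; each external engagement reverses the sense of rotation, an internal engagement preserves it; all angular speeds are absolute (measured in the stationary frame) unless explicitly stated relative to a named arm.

planetary set

planetary set (13T centre, 10T on arm, 33T internal) — Willis relation
classification: planetary set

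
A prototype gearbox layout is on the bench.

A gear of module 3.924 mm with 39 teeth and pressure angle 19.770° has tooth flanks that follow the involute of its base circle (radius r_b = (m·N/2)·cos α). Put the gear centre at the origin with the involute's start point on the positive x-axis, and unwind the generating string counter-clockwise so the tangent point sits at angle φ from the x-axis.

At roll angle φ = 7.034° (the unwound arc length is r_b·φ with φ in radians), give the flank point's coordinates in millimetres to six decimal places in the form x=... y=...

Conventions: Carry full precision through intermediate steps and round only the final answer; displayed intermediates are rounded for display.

topology: single-mesh involute geometry — m = 3.924, N = 39
pitch radius r_p = m·N/2 = 3.924·39/2 = 76.518000
base radius r_b = r_p·cos α = 76.518000·cos 19.770° = 72.007876
roll angle φ = 7.034° = 0.12276646 rad
x = r_b·(cos φ + φ·sin φ) = 72.548470
y = r_b·(sin φ − φ·cos φ) = 0.044345

x=72.548470 y=0.044345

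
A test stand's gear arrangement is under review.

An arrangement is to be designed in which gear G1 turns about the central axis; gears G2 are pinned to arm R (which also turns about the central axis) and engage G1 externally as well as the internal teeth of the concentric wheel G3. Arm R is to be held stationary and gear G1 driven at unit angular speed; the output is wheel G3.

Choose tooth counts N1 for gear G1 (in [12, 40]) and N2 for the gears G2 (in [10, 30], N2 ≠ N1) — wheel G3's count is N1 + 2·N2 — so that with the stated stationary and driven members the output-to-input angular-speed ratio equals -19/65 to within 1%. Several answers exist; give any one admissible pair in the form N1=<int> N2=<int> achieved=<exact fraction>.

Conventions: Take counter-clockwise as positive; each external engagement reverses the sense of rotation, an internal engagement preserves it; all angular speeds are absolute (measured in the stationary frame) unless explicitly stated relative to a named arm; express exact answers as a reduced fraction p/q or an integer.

N1=19 N2=23 achieved=-19/65

class = planetary set [ratio -19/65 wanted; Willis about the carrier]
Willis with ω_arm = 0: ω_ring/ω_sun = −N1/N3; set equal to -19/65  ⇒  N3/N1 = −1/(-19/65) = 65/19
N3 = N1 + 2·N2  ⇒  N2/N1 = (N3/N1 − 1)/2 = (65/19 − 1)/2 = 23/19
smallest multiple with N1 ≥ 12 and N2 ≥ 10: k = 1  ⇒  N1 = 1·19 = 19, N2 = 1·23 = 23 (N1 ≤ 40, N2 ≤ 30, N2 ≠ N1 ✓), N3 = 19 + 2·23 = 65
check: −N1/N3 with N1 = 19, N3 = 65 gives -19/65; |achieved − target| = 0 ≤ 19/6500 ✓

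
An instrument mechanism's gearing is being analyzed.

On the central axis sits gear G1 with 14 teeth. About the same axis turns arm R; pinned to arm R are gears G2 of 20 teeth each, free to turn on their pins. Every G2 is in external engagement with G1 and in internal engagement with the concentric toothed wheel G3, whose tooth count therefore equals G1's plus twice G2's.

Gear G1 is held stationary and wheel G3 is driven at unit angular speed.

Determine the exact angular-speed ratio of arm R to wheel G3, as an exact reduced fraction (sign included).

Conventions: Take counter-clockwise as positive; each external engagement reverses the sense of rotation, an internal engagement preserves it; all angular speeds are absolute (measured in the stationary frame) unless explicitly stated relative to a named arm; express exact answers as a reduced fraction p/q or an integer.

class = planetary set [G3 = 14+2·20 = 54; Willis about the carrier]
ring teeth: 14 + 2·20 = 54
14(ω_sun−ω_arm) = −54(ω_ring−ω_arm),  ω_sun = 0, ω_ring = 1
14(0−ω_arm) = −54(1−ω_arm)  ⇒  68·ω_arm = 54  ⇒  ω_arm = 27/34
ω_out/ω_in = 27/34

27/34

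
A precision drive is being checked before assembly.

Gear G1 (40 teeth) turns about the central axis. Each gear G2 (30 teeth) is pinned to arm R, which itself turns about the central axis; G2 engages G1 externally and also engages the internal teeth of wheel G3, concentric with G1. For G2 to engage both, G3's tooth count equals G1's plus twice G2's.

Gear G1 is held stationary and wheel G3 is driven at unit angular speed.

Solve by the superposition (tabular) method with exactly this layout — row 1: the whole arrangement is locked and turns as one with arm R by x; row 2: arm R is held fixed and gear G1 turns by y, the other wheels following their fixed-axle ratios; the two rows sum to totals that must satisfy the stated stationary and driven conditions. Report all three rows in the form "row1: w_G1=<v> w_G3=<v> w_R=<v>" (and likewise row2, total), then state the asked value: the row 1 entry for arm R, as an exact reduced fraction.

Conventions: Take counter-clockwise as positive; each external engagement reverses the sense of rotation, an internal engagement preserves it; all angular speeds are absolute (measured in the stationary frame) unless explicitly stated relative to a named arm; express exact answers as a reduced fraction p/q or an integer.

planetary set (40T centre, 30T on arm, 100T internal) — Willis relation
row 1 (train locked, turned with arm): all members turn x
row 2: sun turns y, ring = −(40/100)·y, arm 0
boundary: total ω_sun = x + y = 0 and total ω_ring = x − (40/100)·y = 1  ⇒  y = -5/7, x = 5/7
row 2 ring = −(40/100)·(-5/7) = 2/7
totals (row 1 + row 2): sun 5/7 + (-5/7) = 0, ring 5/7 + 2/7 = 1, arm 5/7 + 0 = 5/7
asked cell (row1, arm) = 5/7

row1: w_G1=5/7 w_G3=5/7 w_R=5/7
row2: w_G1=-5/7 w_G3=2/7 w_R=0
total: w_G1=0 w_G3=1 w_R=5/7
asked value: 5/7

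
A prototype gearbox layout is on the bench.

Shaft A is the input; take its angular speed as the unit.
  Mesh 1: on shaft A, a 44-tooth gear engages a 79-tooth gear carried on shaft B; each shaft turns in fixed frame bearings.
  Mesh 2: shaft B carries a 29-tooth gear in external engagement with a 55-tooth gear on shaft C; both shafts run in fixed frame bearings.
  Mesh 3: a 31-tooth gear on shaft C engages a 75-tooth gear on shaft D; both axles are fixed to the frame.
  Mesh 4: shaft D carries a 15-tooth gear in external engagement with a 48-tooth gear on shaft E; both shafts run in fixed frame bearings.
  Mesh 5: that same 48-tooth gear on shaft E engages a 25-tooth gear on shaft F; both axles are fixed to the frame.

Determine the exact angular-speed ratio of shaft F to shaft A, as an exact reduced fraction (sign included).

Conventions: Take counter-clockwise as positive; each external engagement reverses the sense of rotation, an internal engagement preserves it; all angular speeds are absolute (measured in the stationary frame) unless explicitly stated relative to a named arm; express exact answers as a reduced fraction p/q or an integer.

-3596/49375

class = fixed-axis compound train [5 meshes; 5 ratios multiply, 5 sense flips]
mesh 1 [44T→79T]: running ratio 44/79, sense −
mesh 2 [29T→55T]: running ratio 116/395, sense +
mesh 3 [31T→75T]: running ratio 3596/29625, sense −
mesh 4 [15T→48T]: running ratio 899/23700, sense +
mesh 5 [48T→25T]: running ratio 3596/49375, sense −
ω_out/ω_in = -3596/49375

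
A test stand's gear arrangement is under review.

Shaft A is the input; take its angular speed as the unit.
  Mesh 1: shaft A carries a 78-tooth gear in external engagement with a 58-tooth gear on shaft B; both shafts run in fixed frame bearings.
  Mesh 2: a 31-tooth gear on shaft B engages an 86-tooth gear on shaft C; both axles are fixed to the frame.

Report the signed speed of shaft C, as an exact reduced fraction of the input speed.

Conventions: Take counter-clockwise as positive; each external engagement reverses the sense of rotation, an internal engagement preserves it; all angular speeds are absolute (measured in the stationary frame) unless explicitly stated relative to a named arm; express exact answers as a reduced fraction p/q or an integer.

2-mesh fixed-axis compound train (all bearings frame-fixed)
mesh 1 [78T→58T]: |ω|/ω_in = 1×78/58 = 39/29, sense flips to −
mesh 2 [31T→86T]: |ω|/ω_in = (39/29)×31/86 = 1209/2494, sense flips to +
signed output speed (× input speed) = 1209/2494

1209/2494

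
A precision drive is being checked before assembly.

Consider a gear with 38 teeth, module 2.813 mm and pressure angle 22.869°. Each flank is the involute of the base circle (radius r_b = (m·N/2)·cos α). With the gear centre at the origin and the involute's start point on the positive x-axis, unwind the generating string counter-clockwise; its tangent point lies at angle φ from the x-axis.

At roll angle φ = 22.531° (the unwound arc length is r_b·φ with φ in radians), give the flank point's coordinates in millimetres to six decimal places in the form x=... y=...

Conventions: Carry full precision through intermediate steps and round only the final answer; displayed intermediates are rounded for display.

x=52.907535 y=0.982859

class = single-mesh tooth geometry [base-circle involute, m = 2.813, 38T]
pitch radius r_p = m·N/2 = 2.813·38/2 = 53.447000
base radius r_b = r_p·cos α = 53.447000·cos 22.869° = 49.245842
roll angle φ = 22.531° = 0.39324013 rad
x = r_b·(cos φ + φ·sin φ) = 52.907535
y = r_b·(sin φ − φ·cos φ) = 0.982859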